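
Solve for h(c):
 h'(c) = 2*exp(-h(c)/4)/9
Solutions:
 h(c) = 4*log(C1 + c/18)


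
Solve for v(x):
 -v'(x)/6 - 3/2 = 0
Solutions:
 v(x) = C1 - 9*x


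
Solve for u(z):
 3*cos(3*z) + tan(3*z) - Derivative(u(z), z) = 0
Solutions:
 u(z) = C1 - log(cos(3*z))/3 + sin(3*z)


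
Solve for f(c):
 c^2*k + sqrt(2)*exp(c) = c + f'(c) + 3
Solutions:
 f(c) = C1 + c^3*k/3 - c^2/2 - 3*c + sqrt(2)*exp(c)


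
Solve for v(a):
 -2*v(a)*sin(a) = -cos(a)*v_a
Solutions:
 v(a) = C1/cos(a)^2


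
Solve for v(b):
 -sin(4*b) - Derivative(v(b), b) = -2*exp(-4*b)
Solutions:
 v(b) = C1 + cos(4*b)/4 - exp(-4*b)/2


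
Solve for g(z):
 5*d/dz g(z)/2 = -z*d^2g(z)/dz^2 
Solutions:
 g(z) = C1 + C2/z^(3/2)


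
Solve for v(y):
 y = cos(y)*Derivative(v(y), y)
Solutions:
 v(y) = C1 + Integral(y/cos(y), y)


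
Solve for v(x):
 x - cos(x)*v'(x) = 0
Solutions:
 v(x) = C1 + Integral(x/cos(x), x)


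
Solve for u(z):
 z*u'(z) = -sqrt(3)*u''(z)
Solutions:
 u(z) = C1 + C2*erf(sqrt(2)*3^(3/4)*z/6)


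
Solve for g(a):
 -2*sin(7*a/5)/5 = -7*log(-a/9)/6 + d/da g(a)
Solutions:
 g(a) = C1 + 7*a*log(-a)/6 - 7*a*log(3)/3 - 7*a/6 + 2*cos(7*a/5)/7


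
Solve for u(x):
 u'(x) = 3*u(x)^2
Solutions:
 u(x) = -1/(C1 + 3*x)


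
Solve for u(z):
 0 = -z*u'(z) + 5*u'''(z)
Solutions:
 u(z) = C1 + Integral(C2*airyai(5^(2/3)*z/5) + C3*airybi(5^(2/3)*z/5), z)


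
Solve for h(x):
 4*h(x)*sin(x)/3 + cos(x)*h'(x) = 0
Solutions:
 h(x) = C1*cos(x)^(4/3)


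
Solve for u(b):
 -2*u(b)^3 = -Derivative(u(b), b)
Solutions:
 u(b) = -sqrt(2)*sqrt(-1/(C1 + 2*b))/2
 u(b) = sqrt(2)*sqrt(-1/(C1 + 2*b))/2


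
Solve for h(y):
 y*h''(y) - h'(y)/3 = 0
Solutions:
 h(y) = C1 + C2*y^(4/3)


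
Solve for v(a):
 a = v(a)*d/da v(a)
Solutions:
 v(a) = -sqrt(C1 + a^2)
 v(a) = sqrt(C1 + a^2)


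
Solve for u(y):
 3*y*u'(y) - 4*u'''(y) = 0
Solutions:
 u(y) = C1 + Integral(C2*airyai(6^(1/3)*y/2) + C3*airybi(6^(1/3)*y/2), y)


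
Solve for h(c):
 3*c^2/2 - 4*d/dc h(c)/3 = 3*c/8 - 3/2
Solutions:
 h(c) = C1 + 3*c^3/8 - 9*c^2/64 + 9*c/8


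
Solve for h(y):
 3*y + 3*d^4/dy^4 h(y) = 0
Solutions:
 h(y) = C1 + C2*y + C3*y^2 + C4*y^3 - y^5/120


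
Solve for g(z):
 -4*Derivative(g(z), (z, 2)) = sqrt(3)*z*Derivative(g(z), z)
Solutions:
 g(z) = C1 + C2*erf(sqrt(2)*3^(1/4)*z/4)


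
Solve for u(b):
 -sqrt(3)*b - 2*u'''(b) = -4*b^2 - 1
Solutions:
 u(b) = C1 + C2*b + C3*b^2 + b^5/30 - sqrt(3)*b^4/48 + b^3/12


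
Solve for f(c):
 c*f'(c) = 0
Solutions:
 f(c) = C1


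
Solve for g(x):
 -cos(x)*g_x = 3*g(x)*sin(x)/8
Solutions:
 g(x) = C1*cos(x)^(3/8)


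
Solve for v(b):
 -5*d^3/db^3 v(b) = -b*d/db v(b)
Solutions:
 v(b) = C1 + Integral(C2*airyai(5^(2/3)*b/5) + C3*airybi(5^(2/3)*b/5), b)


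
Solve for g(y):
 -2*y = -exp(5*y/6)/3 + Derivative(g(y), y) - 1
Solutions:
 g(y) = C1 - y^2 + y + 2*exp(5*y/6)/5


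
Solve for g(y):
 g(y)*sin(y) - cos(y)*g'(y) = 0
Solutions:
 g(y) = C1/cos(y)


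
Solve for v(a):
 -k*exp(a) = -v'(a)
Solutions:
 v(a) = C1 + k*exp(a)


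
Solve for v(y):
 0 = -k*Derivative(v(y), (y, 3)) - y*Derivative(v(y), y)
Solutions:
 v(y) = C1 + Integral(C2*airyai(y*(-1/k)^(1/3)) + C3*airybi(y*(-1/k)^(1/3)), y)


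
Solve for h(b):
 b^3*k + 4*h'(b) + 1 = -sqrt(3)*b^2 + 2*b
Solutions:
 h(b) = C1 - b^4*k/16 - sqrt(3)*b^3/12 + b^2/4 - b/4


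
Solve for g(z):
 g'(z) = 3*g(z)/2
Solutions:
 g(z) = C1*exp(3*z/2)


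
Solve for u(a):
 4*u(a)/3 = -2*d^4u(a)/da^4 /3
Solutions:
 u(a) = (C1*sin(2^(3/4)*a/2) + C2*cos(2^(3/4)*a/2))*exp(-2^(3/4)*a/2) + (C3*sin(2^(3/4)*a/2) + C4*cos(2^(3/4)*a/2))*exp(2^(3/4)*a/2)


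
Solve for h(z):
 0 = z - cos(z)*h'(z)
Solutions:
 h(z) = C1 + Integral(z/cos(z), z)


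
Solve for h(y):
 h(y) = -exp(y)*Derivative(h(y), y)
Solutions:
 h(y) = C1*exp(exp(-y))


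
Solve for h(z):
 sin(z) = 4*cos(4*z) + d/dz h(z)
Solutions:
 h(z) = C1 - sin(4*z) - cos(z)


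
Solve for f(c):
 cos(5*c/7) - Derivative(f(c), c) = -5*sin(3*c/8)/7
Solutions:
 f(c) = C1 + 7*sin(5*c/7)/5 - 40*cos(3*c/8)/21


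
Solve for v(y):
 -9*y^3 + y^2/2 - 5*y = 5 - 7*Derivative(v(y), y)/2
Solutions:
 v(y) = C1 + 9*y^4/14 - y^3/21 + 5*y^2/7 + 10*y/7


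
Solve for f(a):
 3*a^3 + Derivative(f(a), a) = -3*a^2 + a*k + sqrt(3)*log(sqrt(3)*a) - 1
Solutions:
 f(a) = C1 - 3*a^4/4 - a^3 + a^2*k/2 + sqrt(3)*a*log(a) - sqrt(3)*a - a + sqrt(3)*a*log(3)/2


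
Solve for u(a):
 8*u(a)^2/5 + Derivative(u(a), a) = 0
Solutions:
 u(a) = 5/(C1 + 8*a)


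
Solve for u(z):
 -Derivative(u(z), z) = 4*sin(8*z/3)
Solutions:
 u(z) = C1 + 3*cos(8*z/3)/2


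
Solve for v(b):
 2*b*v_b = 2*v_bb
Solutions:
 v(b) = C1 + C2*erfi(sqrt(2)*b/2)


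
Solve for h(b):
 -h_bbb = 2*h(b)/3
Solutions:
 h(b) = C3*exp(-2^(1/3)*3^(2/3)*b/3) + (C1*sin(2^(1/3)*3^(1/6)*b/2) + C2*cos(2^(1/3)*3^(1/6)*b/2))*exp(2^(1/3)*3^(2/3)*b/6)


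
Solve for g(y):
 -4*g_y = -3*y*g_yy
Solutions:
 g(y) = C1 + C2*y^(7/3)


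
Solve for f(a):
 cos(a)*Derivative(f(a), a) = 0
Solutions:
 f(a) = C1


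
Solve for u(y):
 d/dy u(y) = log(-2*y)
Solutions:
 u(y) = C1 + y*log(-y) + y*(-1 + log(2))


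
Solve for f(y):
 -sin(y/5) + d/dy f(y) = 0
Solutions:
 f(y) = C1 - 5*cos(y/5)


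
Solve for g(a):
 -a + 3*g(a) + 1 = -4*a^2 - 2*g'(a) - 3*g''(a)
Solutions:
 g(a) = -4*a^2/3 + 19*a/9 + (C1*sin(2*sqrt(2)*a/3) + C2*cos(2*sqrt(2)*a/3))*exp(-a/3) + 25/27


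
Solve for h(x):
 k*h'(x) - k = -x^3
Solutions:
 h(x) = C1 + x - x^4/(4*k)


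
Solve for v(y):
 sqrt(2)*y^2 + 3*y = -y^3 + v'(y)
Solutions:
 v(y) = C1 + y^4/4 + sqrt(2)*y^3/3 + 3*y^2/2


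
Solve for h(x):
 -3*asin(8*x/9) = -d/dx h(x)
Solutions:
 h(x) = C1 + 3*x*asin(8*x/9) + 3*sqrt(81 - 64*x^2)/8


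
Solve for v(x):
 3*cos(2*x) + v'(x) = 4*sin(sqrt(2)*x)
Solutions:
 v(x) = C1 - 3*sin(2*x)/2 - 2*sqrt(2)*cos(sqrt(2)*x)


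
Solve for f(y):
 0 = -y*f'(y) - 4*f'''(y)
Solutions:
 f(y) = C1 + Integral(C2*airyai(-2^(1/3)*y/2) + C3*airybi(-2^(1/3)*y/2), y)


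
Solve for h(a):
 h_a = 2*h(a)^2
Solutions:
 h(a) = -1/(C1 + 2*a)


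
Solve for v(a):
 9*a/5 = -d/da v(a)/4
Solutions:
 v(a) = C1 - 18*a^2/5


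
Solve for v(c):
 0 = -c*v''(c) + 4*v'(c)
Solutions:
 v(c) = C1 + C2*c^5


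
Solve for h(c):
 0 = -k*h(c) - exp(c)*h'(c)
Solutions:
 h(c) = C1*exp(k*exp(-c))


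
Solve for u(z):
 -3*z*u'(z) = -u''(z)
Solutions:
 u(z) = C1 + C2*erfi(sqrt(6)*z/2)


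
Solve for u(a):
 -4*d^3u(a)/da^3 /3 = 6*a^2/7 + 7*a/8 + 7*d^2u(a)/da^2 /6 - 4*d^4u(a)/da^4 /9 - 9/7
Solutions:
 u(a) = C1 + C2*a + C3*exp(a*(6 - sqrt(78))/4) + C4*exp(a*(6 + sqrt(78))/4) - 3*a^4/49 + 425*a^3/2744 - 624*a^2/2401


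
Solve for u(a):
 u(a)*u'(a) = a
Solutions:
 u(a) = -sqrt(C1 + a^2)
 u(a) = sqrt(C1 + a^2)


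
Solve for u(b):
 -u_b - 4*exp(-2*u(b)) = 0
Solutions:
 u(b) = log(-sqrt(C1 - 8*b))
 u(b) = log(C1 - 8*b)/2


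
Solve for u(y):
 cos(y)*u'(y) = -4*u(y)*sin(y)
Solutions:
 u(y) = C1*cos(y)^4


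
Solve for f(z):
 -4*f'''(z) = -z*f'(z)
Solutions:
 f(z) = C1 + Integral(C2*airyai(2^(1/3)*z/2) + C3*airybi(2^(1/3)*z/2), z)


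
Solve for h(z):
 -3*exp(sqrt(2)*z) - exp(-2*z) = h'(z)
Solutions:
 h(z) = C1 - 3*sqrt(2)*exp(sqrt(2)*z)/2 + exp(-2*z)/2


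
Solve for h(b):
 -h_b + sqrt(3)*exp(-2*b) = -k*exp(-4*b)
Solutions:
 h(b) = C1 - k*exp(-4*b)/4 - sqrt(3)*exp(-2*b)/2


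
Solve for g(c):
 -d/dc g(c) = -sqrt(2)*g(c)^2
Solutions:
 g(c) = -1/(C1 + sqrt(2)*c)


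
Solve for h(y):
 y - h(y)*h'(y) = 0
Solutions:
 h(y) = -sqrt(C1 + y^2)
 h(y) = sqrt(C1 + y^2)


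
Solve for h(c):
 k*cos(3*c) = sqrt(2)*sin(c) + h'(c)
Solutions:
 h(c) = C1 + k*sin(3*c)/3 + sqrt(2)*cos(c)


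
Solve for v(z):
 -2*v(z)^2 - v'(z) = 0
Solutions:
 v(z) = 1/(C1 + 2*z)


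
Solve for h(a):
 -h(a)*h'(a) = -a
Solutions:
 h(a) = -sqrt(C1 + a^2)
 h(a) = sqrt(C1 + a^2)


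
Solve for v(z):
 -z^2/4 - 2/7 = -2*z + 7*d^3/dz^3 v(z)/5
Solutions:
 v(z) = C1 + C2*z + C3*z^2 - z^5/336 + 5*z^4/84 - 5*z^3/147


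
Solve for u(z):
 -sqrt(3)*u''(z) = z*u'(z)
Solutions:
 u(z) = C1 + C2*erf(sqrt(2)*3^(3/4)*z/6)


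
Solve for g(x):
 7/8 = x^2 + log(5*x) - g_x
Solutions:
 g(x) = C1 + x^3/3 + x*log(x) - 15*x/8 + x*log(5)


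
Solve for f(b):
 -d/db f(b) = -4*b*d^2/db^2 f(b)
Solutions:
 f(b) = C1 + C2*b^(5/4)


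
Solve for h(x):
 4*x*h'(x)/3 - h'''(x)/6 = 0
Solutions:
 h(x) = C1 + Integral(C2*airyai(2*x) + C3*airybi(2*x), x)


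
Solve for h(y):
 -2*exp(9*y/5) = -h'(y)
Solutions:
 h(y) = C1 + 10*exp(9*y/5)/9


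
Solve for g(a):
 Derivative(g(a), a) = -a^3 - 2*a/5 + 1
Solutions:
 g(a) = C1 - a^4/4 - a^2/5 + a


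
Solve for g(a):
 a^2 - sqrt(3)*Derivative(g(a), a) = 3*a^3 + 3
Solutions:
 g(a) = C1 - sqrt(3)*a^4/4 + sqrt(3)*a^3/9 - sqrt(3)*a


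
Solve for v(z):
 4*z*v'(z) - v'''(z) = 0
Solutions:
 v(z) = C1 + Integral(C2*airyai(2^(2/3)*z) + C3*airybi(2^(2/3)*z), z)


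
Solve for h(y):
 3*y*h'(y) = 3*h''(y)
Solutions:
 h(y) = C1 + C2*erfi(sqrt(2)*y/2)


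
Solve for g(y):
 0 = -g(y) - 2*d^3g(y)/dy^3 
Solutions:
 g(y) = C3*exp(-2^(2/3)*y/2) + (C1*sin(2^(2/3)*sqrt(3)*y/4) + C2*cos(2^(2/3)*sqrt(3)*y/4))*exp(2^(2/3)*y/4)


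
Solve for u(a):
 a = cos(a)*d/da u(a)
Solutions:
 u(a) = C1 + Integral(a/cos(a), a)


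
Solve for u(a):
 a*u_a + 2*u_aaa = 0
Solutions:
 u(a) = C1 + Integral(C2*airyai(-2^(2/3)*a/2) + C3*airybi(-2^(2/3)*a/2), a)


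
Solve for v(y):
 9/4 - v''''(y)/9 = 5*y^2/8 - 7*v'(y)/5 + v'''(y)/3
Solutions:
 v(y) = C1 + C2*exp(-y*(10^(1/3)/(2*(3*sqrt(301) + 53)^(1/3)) + 1 + 10^(2/3)*(3*sqrt(301) + 53)^(1/3)/20))*sin(10^(1/3)*sqrt(3)*y*(-10^(1/3)*(3*sqrt(301) + 53)^(1/3) + 10/(3*sqrt(301) + 53)^(1/3))/20) + C3*exp(-y*(10^(1/3)/(2*(3*sqrt(301) + 53)^(1/3)) + 1 + 10^(2/3)*(3*sqrt(301) + 53)^(1/3)/20))*cos(10^(1/3)*sqrt(3)*y*(-10^(1/3)*(3*sqrt(301) + 53)^(1/3) + 10/(3*sqrt(301) + 53)^(1/3))/20) + C4*exp(y*(-1 + 10^(1/3)/(3*sqrt(301) + 53)^(1/3) + 10^(2/3)*(3*sqrt(301) + 53)^(1/3)/10)) + 25*y^3/168 - 205*y/147


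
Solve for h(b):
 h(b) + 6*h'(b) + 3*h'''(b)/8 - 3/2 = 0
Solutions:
 h(b) = C1*exp(6^(1/3)*b*(-8*3^(1/3)/(3 + sqrt(777))^(1/3) + 2^(1/3)*(3 + sqrt(777))^(1/3))/6)*sin(2^(1/3)*3^(1/6)*b*(4/(3 + sqrt(777))^(1/3) + 2^(1/3)*3^(2/3)*(3 + sqrt(777))^(1/3)/6)) + C2*exp(6^(1/3)*b*(-8*3^(1/3)/(3 + sqrt(777))^(1/3) + 2^(1/3)*(3 + sqrt(777))^(1/3))/6)*cos(2^(1/3)*3^(1/6)*b*(4/(3 + sqrt(777))^(1/3) + 2^(1/3)*3^(2/3)*(3 + sqrt(777))^(1/3)/6)) + C3*exp(-6^(1/3)*b*(-8*3^(1/3)/(3 + sqrt(777))^(1/3) + 2^(1/3)*(3 + sqrt(777))^(1/3))/3) + 3/2


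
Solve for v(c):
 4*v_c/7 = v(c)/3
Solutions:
 v(c) = C1*exp(7*c/12)


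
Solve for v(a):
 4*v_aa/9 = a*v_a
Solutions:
 v(a) = C1 + C2*erfi(3*sqrt(2)*a/4)


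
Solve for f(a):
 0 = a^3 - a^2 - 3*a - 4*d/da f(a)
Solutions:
 f(a) = C1 + a^4/16 - a^3/12 - 3*a^2/8


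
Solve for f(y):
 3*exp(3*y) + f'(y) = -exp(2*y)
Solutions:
 f(y) = C1 - exp(3*y) - exp(2*y)/2


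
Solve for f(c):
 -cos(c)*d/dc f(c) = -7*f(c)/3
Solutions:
 f(c) = C1*(sin(c) + 1)^(7/6)/(sin(c) - 1)^(7/6)


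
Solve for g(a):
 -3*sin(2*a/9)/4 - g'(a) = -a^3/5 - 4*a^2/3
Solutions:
 g(a) = C1 + a^4/20 + 4*a^3/9 + 27*cos(2*a/9)/8


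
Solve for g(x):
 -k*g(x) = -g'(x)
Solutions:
 g(x) = C1*exp(k*x)


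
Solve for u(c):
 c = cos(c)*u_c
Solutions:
 u(c) = C1 + Integral(c/cos(c), c)


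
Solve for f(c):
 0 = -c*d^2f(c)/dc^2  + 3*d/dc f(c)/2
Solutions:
 f(c) = C1 + C2*c^(5/2)


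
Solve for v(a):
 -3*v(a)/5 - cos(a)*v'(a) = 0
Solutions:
 v(a) = C1*(sin(a) - 1)^(3/10)/(sin(a) + 1)^(3/10)


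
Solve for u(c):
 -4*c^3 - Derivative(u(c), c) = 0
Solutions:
 u(c) = C1 - c^4


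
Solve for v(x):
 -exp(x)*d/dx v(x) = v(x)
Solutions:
 v(x) = C1*exp(exp(-x))


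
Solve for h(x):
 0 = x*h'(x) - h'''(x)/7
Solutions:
 h(x) = C1 + Integral(C2*airyai(7^(1/3)*x) + C3*airybi(7^(1/3)*x), x)


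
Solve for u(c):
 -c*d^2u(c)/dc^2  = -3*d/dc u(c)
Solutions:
 u(c) = C1 + C2*c^4


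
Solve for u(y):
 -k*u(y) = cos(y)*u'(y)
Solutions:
 u(y) = C1*exp(k*(log(sin(y) - 1) - log(sin(y) + 1))/2)


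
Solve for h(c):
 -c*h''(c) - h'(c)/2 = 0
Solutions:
 h(c) = C1 + C2*sqrt(c)


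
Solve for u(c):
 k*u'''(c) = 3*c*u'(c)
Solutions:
 u(c) = C1 + Integral(C2*airyai(3^(1/3)*c*(1/k)^(1/3)) + C3*airybi(3^(1/3)*c*(1/k)^(1/3)), c)


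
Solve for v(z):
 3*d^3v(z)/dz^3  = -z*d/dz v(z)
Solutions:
 v(z) = C1 + Integral(C2*airyai(-3^(2/3)*z/3) + C3*airybi(-3^(2/3)*z/3), z)


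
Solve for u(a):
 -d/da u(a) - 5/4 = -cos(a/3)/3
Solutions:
 u(a) = C1 - 5*a/4 + sin(a/3)


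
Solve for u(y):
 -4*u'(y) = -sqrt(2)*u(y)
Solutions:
 u(y) = C1*exp(sqrt(2)*y/4)


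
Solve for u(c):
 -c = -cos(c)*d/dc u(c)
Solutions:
 u(c) = C1 + Integral(c/cos(c), c)


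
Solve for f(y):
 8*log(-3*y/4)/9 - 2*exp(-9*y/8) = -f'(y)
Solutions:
 f(y) = C1 - 8*y*log(-y)/9 + 8*y*(-log(3) + 1 + 2*log(2))/9 - 16*exp(-9*y/8)/9


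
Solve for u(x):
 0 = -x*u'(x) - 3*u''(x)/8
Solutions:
 u(x) = C1 + C2*erf(2*sqrt(3)*x/3)


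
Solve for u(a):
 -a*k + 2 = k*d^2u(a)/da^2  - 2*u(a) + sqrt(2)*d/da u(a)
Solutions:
 u(a) = C1*exp(sqrt(2)*a*(sqrt(4*k + 1) - 1)/(2*k)) + C2*exp(-sqrt(2)*a*(sqrt(4*k + 1) + 1)/(2*k)) + a*k/2 + sqrt(2)*k/4 - 1


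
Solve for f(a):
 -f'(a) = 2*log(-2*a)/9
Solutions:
 f(a) = C1 - 2*a*log(-a)/9 + 2*a*(1 - log(2))/9


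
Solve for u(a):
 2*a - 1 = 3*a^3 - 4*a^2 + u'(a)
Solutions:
 u(a) = C1 - 3*a^4/4 + 4*a^3/3 + a^2 - a


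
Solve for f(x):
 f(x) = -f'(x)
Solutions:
 f(x) = C1*exp(-x)


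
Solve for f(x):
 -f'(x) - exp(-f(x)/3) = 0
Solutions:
 f(x) = 3*log(C1 - x/3)


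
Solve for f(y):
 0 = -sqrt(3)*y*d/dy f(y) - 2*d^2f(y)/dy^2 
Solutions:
 f(y) = C1 + C2*erf(3^(1/4)*y/2)


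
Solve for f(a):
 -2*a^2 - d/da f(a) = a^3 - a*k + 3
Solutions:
 f(a) = C1 - a^4/4 - 2*a^3/3 + a^2*k/2 - 3*a


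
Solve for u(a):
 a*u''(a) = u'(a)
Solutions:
 u(a) = C1 + C2*a^2


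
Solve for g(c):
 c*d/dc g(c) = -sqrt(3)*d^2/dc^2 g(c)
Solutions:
 g(c) = C1 + C2*erf(sqrt(2)*3^(3/4)*c/6)


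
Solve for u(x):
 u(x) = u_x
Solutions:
 u(x) = C1*exp(x)


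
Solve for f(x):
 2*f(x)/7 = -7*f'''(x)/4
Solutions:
 f(x) = C3*exp(-2*7^(1/3)*x/7) + (C1*sin(sqrt(3)*7^(1/3)*x/7) + C2*cos(sqrt(3)*7^(1/3)*x/7))*exp(7^(1/3)*x/7)


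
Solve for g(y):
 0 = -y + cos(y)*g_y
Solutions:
 g(y) = C1 + Integral(y/cos(y), y)


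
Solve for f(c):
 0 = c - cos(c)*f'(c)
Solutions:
 f(c) = C1 + Integral(c/cos(c), c)


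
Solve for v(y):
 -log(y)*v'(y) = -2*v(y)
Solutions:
 v(y) = C1*exp(2*li(y))


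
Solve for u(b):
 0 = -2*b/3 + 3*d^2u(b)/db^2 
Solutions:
 u(b) = C1 + C2*b + b^3/27


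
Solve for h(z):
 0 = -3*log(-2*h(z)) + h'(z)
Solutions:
 -Integral(1/(log(-_y) + log(2)), (_y, h(z)))/3 = C1 - z


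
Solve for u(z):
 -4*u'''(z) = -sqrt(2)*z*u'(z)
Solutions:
 u(z) = C1 + Integral(C2*airyai(sqrt(2)*z/2) + C3*airybi(sqrt(2)*z/2), z)


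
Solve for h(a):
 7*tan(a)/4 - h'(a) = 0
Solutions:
 h(a) = C1 - 7*log(cos(a))/4


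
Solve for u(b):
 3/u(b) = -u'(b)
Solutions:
 u(b) = -sqrt(C1 - 6*b)
 u(b) = sqrt(C1 - 6*b)


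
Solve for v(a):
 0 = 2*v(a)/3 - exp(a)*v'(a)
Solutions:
 v(a) = C1*exp(-2*exp(-a)/3)


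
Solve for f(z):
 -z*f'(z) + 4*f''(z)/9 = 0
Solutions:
 f(z) = C1 + C2*erfi(3*sqrt(2)*z/4)


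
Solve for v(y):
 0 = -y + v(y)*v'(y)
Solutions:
 v(y) = -sqrt(C1 + y^2)
 v(y) = sqrt(C1 + y^2)


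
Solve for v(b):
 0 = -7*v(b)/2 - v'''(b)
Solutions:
 v(b) = C3*exp(-2^(2/3)*7^(1/3)*b/2) + (C1*sin(2^(2/3)*sqrt(3)*7^(1/3)*b/4) + C2*cos(2^(2/3)*sqrt(3)*7^(1/3)*b/4))*exp(2^(2/3)*7^(1/3)*b/4)


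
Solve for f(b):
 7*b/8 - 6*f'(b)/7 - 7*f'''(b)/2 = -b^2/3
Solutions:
 f(b) = C1 + C2*sin(2*sqrt(3)*b/7) + C3*cos(2*sqrt(3)*b/7) + 7*b^3/54 + 49*b^2/96 - 343*b/108


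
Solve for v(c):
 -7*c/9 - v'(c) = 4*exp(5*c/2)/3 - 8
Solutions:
 v(c) = C1 - 7*c^2/18 + 8*c - 8*exp(5*c/2)/15


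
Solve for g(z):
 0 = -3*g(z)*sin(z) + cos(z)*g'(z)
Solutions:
 g(z) = C1/cos(z)^3


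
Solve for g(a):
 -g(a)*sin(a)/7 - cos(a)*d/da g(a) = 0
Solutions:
 g(a) = C1*cos(a)^(1/7)


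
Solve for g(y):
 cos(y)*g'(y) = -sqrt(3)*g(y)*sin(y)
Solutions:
 g(y) = C1*cos(y)^(sqrt(3))


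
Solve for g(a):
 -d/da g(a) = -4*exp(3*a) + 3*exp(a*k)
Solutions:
 g(a) = C1 + 4*exp(3*a)/3 - 3*exp(a*k)/k


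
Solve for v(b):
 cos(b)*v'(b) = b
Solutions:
 v(b) = C1 + Integral(b/cos(b), b)


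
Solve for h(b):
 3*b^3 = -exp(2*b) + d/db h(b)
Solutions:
 h(b) = C1 + 3*b^4/4 + exp(2*b)/2


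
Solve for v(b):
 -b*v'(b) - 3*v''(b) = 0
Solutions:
 v(b) = C1 + C2*erf(sqrt(6)*b/6)


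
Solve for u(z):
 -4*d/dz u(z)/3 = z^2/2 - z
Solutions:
 u(z) = C1 - z^3/8 + 3*z^2/8


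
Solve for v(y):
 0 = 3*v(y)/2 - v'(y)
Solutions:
 v(y) = C1*exp(3*y/2)


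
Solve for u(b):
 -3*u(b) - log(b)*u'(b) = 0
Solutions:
 u(b) = C1*exp(-3*li(b))


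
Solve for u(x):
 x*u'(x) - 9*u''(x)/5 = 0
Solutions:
 u(x) = C1 + C2*erfi(sqrt(10)*x/6)


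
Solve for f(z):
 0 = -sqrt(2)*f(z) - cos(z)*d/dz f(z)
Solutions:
 f(z) = C1*(sin(z) - 1)^(sqrt(2)/2)/(sin(z) + 1)^(sqrt(2)/2)


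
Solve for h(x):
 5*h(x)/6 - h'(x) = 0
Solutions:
 h(x) = C1*exp(5*x/6)


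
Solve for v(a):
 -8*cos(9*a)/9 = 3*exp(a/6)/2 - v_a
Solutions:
 v(a) = C1 + 9*exp(a/6) + 8*sin(9*a)/81


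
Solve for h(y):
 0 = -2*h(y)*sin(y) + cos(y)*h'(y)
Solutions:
 h(y) = C1/cos(y)^2


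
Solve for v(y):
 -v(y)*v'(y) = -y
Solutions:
 v(y) = -sqrt(C1 + y^2)
 v(y) = sqrt(C1 + y^2)


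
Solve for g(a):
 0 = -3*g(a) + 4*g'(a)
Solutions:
 g(a) = C1*exp(3*a/4)


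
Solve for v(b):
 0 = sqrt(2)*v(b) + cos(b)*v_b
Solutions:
 v(b) = C1*(sin(b) - 1)^(sqrt(2)/2)/(sin(b) + 1)^(sqrt(2)/2)


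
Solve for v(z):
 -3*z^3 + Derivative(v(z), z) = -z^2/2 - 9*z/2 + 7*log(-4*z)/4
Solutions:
 v(z) = C1 + 3*z^4/4 - z^3/6 - 9*z^2/4 + 7*z*log(-z)/4 + 7*z*(-1 + 2*log(2))/4


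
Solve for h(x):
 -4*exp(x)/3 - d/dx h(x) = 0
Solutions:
 h(x) = C1 - 4*exp(x)/3


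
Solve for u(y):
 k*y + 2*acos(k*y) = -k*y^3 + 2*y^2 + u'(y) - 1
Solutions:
 u(y) = C1 + k*y^4/4 + k*y^2/2 - 2*y^3/3 + y + 2*Piecewise((y*acos(k*y) - sqrt(-k^2*y^2 + 1)/k, Ne(k, 0)), (pi*y/2, True))


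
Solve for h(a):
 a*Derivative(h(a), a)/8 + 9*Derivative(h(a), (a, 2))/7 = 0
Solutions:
 h(a) = C1 + C2*erf(sqrt(7)*a/12)


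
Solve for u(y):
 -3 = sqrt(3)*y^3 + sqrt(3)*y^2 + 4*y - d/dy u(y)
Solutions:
 u(y) = C1 + sqrt(3)*y^4/4 + sqrt(3)*y^3/3 + 2*y^2 + 3*y


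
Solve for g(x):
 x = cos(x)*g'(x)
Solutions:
 g(x) = C1 + Integral(x/cos(x), x)


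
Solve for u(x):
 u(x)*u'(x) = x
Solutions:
 u(x) = -sqrt(C1 + x^2)
 u(x) = sqrt(C1 + x^2)


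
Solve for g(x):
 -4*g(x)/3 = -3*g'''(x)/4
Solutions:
 g(x) = C3*exp(2*6^(1/3)*x/3) + (C1*sin(2^(1/3)*3^(5/6)*x/3) + C2*cos(2^(1/3)*3^(5/6)*x/3))*exp(-6^(1/3)*x/3)


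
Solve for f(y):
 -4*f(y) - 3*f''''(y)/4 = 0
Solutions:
 f(y) = (C1*sin(sqrt(2)*3^(3/4)*y/3) + C2*cos(sqrt(2)*3^(3/4)*y/3))*exp(-sqrt(2)*3^(3/4)*y/3) + (C3*sin(sqrt(2)*3^(3/4)*y/3) + C4*cos(sqrt(2)*3^(3/4)*y/3))*exp(sqrt(2)*3^(3/4)*y/3)


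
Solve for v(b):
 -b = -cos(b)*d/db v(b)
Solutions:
 v(b) = C1 + Integral(b/cos(b), b)


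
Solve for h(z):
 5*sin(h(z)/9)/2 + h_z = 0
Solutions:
 5*z/2 + 9*log(cos(h(z)/9) - 1)/2 - 9*log(cos(h(z)/9) + 1)/2 = C1


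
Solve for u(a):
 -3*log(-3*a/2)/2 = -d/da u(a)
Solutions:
 u(a) = C1 + 3*a*log(-a)/2 + 3*a*(-1 - log(2) + log(3))/2


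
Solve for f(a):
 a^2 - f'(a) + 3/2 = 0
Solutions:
 f(a) = C1 + a^3/3 + 3*a/2


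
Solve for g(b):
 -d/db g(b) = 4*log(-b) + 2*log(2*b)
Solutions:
 g(b) = C1 - 6*b*log(b) + 2*b*(-log(2) + 3 - 2*I*pi)


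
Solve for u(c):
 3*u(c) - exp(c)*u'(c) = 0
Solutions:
 u(c) = C1*exp(-3*exp(-c))


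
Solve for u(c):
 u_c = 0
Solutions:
 u(c) = C1


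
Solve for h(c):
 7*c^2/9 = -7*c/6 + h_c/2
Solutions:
 h(c) = C1 + 14*c^3/27 + 7*c^2/6


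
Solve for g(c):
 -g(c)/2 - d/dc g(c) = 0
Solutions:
 g(c) = C1*exp(-c/2)


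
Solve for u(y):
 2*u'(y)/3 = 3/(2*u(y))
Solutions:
 u(y) = -sqrt(C1 + 18*y)/2
 u(y) = sqrt(C1 + 18*y)/2


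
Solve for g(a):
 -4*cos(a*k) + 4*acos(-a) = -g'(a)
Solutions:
 g(a) = C1 - 4*a*acos(-a) - 4*sqrt(1 - a^2) + 4*Piecewise((sin(a*k)/k, Ne(k, 0)), (a, True))


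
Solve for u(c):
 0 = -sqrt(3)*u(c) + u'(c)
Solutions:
 u(c) = C1*exp(sqrt(3)*c)


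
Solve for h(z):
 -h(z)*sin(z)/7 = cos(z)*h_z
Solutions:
 h(z) = C1*cos(z)^(1/7)


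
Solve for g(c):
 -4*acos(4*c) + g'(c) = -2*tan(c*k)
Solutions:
 g(c) = C1 + 4*c*acos(4*c) - sqrt(1 - 16*c^2) - 2*Piecewise((-log(cos(c*k))/k, Ne(k, 0)), (0, True))


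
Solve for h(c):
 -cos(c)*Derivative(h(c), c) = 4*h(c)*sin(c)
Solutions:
 h(c) = C1*cos(c)^4


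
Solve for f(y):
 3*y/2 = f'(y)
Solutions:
 f(y) = C1 + 3*y^2/4


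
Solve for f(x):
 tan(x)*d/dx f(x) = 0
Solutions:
 f(x) = C1


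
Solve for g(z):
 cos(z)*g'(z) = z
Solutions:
 g(z) = C1 + Integral(z/cos(z), z)


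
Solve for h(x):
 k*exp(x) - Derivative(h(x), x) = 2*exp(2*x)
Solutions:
 h(x) = C1 + k*exp(x) - exp(2*x)


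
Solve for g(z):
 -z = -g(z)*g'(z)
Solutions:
 g(z) = -sqrt(C1 + z^2)
 g(z) = sqrt(C1 + z^2)


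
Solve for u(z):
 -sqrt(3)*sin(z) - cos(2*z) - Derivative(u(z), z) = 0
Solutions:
 u(z) = C1 - sin(2*z)/2 + sqrt(3)*cos(z)


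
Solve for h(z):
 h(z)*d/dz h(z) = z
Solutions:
 h(z) = -sqrt(C1 + z^2)
 h(z) = sqrt(C1 + z^2)


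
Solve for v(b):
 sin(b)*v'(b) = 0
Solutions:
 v(b) = C1


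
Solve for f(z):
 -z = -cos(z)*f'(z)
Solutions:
 f(z) = C1 + Integral(z/cos(z), z)


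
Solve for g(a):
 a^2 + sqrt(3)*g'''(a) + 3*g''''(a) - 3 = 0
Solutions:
 g(a) = C1 + C2*a + C3*a^2 + C4*exp(-sqrt(3)*a/3) - sqrt(3)*a^5/180 + a^4/12 - sqrt(3)*a^3/6


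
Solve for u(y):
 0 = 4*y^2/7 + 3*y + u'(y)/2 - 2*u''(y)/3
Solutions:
 u(y) = C1 + C2*exp(3*y/4) - 8*y^3/21 - 95*y^2/21 - 760*y/63


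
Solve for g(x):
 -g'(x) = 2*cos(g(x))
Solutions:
 g(x) = pi - asin((C1 + exp(4*x))/(C1 - exp(4*x)))
 g(x) = asin((C1 + exp(4*x))/(C1 - exp(4*x)))


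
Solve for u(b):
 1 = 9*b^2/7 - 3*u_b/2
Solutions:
 u(b) = C1 + 2*b^3/7 - 2*b/3


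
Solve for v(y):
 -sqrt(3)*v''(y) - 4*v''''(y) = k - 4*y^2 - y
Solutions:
 v(y) = C1 + C2*y + C3*sin(3^(1/4)*y/2) + C4*cos(3^(1/4)*y/2) + sqrt(3)*y^4/9 + sqrt(3)*y^3/18 + y^2*(-sqrt(3)*k - 32)/6


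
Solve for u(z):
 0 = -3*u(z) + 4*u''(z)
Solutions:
 u(z) = C1*exp(-sqrt(3)*z/2) + C2*exp(sqrt(3)*z/2)


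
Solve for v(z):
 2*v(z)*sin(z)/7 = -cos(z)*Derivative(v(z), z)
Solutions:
 v(z) = C1*cos(z)^(2/7)


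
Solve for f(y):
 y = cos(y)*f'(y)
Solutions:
 f(y) = C1 + Integral(y/cos(y), y)


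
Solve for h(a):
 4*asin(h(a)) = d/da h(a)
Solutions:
 Integral(1/asin(_y), (_y, h(a))) = C1 + 4*a


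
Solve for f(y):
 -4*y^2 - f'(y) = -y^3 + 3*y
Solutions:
 f(y) = C1 + y^4/4 - 4*y^3/3 - 3*y^2/2


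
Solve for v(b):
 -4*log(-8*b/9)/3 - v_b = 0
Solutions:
 v(b) = C1 - 4*b*log(-b)/3 + b*(-4*log(2) + 4/3 + 8*log(3)/3)


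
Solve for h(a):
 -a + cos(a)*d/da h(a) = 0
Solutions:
 h(a) = C1 + Integral(a/cos(a), a)


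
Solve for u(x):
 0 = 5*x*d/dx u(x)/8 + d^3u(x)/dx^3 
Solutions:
 u(x) = C1 + Integral(C2*airyai(-5^(1/3)*x/2) + C3*airybi(-5^(1/3)*x/2), x)


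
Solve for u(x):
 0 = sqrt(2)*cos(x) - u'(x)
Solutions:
 u(x) = C1 + sqrt(2)*sin(x)


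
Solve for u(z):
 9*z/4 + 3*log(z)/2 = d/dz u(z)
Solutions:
 u(z) = C1 + 9*z^2/8 + 3*z*log(z)/2 - 3*z/2


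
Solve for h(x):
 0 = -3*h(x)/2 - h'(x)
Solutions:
 h(x) = C1*exp(-3*x/2)


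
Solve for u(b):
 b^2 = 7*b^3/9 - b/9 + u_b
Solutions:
 u(b) = C1 - 7*b^4/36 + b^3/3 + b^2/18


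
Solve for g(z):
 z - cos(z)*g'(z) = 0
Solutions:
 g(z) = C1 + Integral(z/cos(z), z)


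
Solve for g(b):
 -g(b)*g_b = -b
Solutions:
 g(b) = -sqrt(C1 + b^2)
 g(b) = sqrt(C1 + b^2)


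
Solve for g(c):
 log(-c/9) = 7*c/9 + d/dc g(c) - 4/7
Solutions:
 g(c) = C1 - 7*c^2/18 + c*log(-c) + c*(-2*log(3) - 3/7)


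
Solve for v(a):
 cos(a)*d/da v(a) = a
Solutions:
 v(a) = C1 + Integral(a/cos(a), a)


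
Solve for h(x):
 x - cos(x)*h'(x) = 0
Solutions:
 h(x) = C1 + Integral(x/cos(x), x)


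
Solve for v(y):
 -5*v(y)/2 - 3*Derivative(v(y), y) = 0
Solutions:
 v(y) = C1*exp(-5*y/6)


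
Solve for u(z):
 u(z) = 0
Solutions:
 u(z) = 0


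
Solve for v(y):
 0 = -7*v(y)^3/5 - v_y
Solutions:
 v(y) = -sqrt(10)*sqrt(-1/(C1 - 7*y))/2
 v(y) = sqrt(10)*sqrt(-1/(C1 - 7*y))/2


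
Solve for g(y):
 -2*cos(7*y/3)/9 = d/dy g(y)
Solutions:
 g(y) = C1 - 2*sin(7*y/3)/21


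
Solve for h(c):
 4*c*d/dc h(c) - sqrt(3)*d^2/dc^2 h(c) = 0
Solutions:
 h(c) = C1 + C2*erfi(sqrt(2)*3^(3/4)*c/3)


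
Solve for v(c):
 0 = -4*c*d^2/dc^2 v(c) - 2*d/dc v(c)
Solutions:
 v(c) = C1 + C2*sqrt(c)


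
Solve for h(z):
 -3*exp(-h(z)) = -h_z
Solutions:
 h(z) = log(C1 + 3*z)


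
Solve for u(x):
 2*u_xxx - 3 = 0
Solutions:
 u(x) = C1 + C2*x + C3*x^2 + x^3/4


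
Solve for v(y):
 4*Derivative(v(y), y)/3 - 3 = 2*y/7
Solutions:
 v(y) = C1 + 3*y^2/28 + 9*y/4


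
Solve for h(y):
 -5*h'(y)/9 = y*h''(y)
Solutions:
 h(y) = C1 + C2*y^(4/9)


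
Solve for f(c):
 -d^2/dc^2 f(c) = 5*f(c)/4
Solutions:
 f(c) = C1*sin(sqrt(5)*c/2) + C2*cos(sqrt(5)*c/2)


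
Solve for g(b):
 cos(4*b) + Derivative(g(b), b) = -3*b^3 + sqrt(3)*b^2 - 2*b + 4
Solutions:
 g(b) = C1 - 3*b^4/4 + sqrt(3)*b^3/3 - b^2 + 4*b - sin(4*b)/4


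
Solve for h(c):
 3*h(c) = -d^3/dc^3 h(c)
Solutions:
 h(c) = C3*exp(-3^(1/3)*c) + (C1*sin(3^(5/6)*c/2) + C2*cos(3^(5/6)*c/2))*exp(3^(1/3)*c/2)


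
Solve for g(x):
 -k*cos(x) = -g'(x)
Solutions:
 g(x) = C1 + k*sin(x)


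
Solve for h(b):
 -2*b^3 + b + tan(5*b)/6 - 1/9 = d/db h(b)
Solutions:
 h(b) = C1 - b^4/2 + b^2/2 - b/9 - log(cos(5*b))/30


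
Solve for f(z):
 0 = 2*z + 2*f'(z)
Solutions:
 f(z) = C1 - z^2/2


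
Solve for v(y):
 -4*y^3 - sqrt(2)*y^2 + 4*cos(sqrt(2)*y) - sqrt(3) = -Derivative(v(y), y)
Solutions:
 v(y) = C1 + y^4 + sqrt(2)*y^3/3 + sqrt(3)*y - 2*sqrt(2)*sin(sqrt(2)*y)


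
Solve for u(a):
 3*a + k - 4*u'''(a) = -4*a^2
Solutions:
 u(a) = C1 + C2*a + C3*a^2 + a^5/60 + a^4/32 + a^3*k/24


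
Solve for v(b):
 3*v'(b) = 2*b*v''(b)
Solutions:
 v(b) = C1 + C2*b^(5/2)


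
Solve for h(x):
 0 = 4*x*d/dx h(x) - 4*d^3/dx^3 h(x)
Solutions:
 h(x) = C1 + Integral(C2*airyai(x) + C3*airybi(x), x)


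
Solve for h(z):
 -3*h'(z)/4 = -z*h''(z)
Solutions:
 h(z) = C1 + C2*z^(7/4)


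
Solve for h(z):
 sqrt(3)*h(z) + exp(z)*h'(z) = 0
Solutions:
 h(z) = C1*exp(sqrt(3)*exp(-z))


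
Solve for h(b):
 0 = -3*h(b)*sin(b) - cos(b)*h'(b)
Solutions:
 h(b) = C1*cos(b)^3


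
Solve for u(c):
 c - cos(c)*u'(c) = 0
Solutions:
 u(c) = C1 + Integral(c/cos(c), c)


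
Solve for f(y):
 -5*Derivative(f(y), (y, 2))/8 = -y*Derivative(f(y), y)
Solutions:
 f(y) = C1 + C2*erfi(2*sqrt(5)*y/5)


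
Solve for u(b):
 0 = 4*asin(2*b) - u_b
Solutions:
 u(b) = C1 + 4*b*asin(2*b) + 2*sqrt(1 - 4*b^2)


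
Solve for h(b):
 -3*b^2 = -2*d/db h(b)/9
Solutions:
 h(b) = C1 + 9*b^3/2


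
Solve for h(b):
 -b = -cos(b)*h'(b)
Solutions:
 h(b) = C1 + Integral(b/cos(b), b)


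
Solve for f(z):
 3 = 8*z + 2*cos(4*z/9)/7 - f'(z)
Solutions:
 f(z) = C1 + 4*z^2 - 3*z + 9*sin(4*z/9)/14


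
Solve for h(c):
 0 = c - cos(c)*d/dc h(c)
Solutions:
 h(c) = C1 + Integral(c/cos(c), c)


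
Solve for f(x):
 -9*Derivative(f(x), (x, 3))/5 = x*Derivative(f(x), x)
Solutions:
 f(x) = C1 + Integral(C2*airyai(-15^(1/3)*x/3) + C3*airybi(-15^(1/3)*x/3), x)


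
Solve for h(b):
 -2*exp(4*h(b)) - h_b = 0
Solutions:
 h(b) = log(-I*(1/(C1 + 8*b))^(1/4))
 h(b) = log(I*(1/(C1 + 8*b))^(1/4))
 h(b) = log(-(1/(C1 + 8*b))^(1/4))
 h(b) = log(1/(C1 + 8*b))/4


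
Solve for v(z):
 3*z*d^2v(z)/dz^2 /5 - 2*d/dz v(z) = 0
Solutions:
 v(z) = C1 + C2*z^(13/3)


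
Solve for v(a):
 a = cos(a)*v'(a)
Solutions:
 v(a) = C1 + Integral(a/cos(a), a)


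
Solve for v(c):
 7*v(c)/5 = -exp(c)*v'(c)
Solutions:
 v(c) = C1*exp(7*exp(-c)/5)


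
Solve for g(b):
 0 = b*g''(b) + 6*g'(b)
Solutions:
 g(b) = C1 + C2/b^5


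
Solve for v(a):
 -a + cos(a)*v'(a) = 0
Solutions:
 v(a) = C1 + Integral(a/cos(a), a)


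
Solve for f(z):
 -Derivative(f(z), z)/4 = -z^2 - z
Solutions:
 f(z) = C1 + 4*z^3/3 + 2*z^2


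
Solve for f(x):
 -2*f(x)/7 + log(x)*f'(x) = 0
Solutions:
 f(x) = C1*exp(2*li(x)/7)


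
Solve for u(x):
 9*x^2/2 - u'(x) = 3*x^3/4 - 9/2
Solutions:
 u(x) = C1 - 3*x^4/16 + 3*x^3/2 + 9*x/2


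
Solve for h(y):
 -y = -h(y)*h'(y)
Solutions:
 h(y) = -sqrt(C1 + y^2)
 h(y) = sqrt(C1 + y^2)


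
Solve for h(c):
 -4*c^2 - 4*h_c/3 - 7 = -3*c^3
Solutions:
 h(c) = C1 + 9*c^4/16 - c^3 - 21*c/4


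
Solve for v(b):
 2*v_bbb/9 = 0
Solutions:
 v(b) = C1 + C2*b + C3*b^2


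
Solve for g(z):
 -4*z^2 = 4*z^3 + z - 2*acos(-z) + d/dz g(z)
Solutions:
 g(z) = C1 - z^4 - 4*z^3/3 - z^2/2 + 2*z*acos(-z) + 2*sqrt(1 - z^2)


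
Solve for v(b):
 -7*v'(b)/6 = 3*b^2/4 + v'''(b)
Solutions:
 v(b) = C1 + C2*sin(sqrt(42)*b/6) + C3*cos(sqrt(42)*b/6) - 3*b^3/14 + 54*b/49


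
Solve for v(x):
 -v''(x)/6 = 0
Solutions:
 v(x) = C1 + C2*x


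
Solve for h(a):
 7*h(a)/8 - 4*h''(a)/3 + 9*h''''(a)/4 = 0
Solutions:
 h(a) = (C1*sin(2^(3/4)*sqrt(3)*7^(1/4)*a*sin(atan(sqrt(878)/16)/2)/6) + C2*cos(2^(3/4)*sqrt(3)*7^(1/4)*a*sin(atan(sqrt(878)/16)/2)/6))*exp(-2^(3/4)*sqrt(3)*7^(1/4)*a*cos(atan(sqrt(878)/16)/2)/6) + (C3*sin(2^(3/4)*sqrt(3)*7^(1/4)*a*sin(atan(sqrt(878)/16)/2)/6) + C4*cos(2^(3/4)*sqrt(3)*7^(1/4)*a*sin(atan(sqrt(878)/16)/2)/6))*exp(2^(3/4)*sqrt(3)*7^(1/4)*a*cos(atan(sqrt(878)/16)/2)/6)


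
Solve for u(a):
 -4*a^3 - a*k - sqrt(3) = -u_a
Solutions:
 u(a) = C1 + a^4 + a^2*k/2 + sqrt(3)*a


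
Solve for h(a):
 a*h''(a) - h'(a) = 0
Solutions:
 h(a) = C1 + C2*a^2


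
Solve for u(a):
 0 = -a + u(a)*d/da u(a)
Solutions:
 u(a) = -sqrt(C1 + a^2)
 u(a) = sqrt(C1 + a^2)


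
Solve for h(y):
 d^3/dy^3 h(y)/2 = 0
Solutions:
 h(y) = C1 + C2*y + C3*y^2


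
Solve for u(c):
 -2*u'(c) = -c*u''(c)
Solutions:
 u(c) = C1 + C2*c^3


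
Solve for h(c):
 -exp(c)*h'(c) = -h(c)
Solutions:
 h(c) = C1*exp(-exp(-c))


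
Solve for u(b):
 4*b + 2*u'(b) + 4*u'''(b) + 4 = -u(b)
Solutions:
 u(b) = C1*exp(-3^(1/3)*b*(-(9 + sqrt(105))^(1/3) + 2*3^(1/3)/(9 + sqrt(105))^(1/3))/12)*sin(3^(1/6)*b*(6/(9 + sqrt(105))^(1/3) + 3^(2/3)*(9 + sqrt(105))^(1/3))/12) + C2*exp(-3^(1/3)*b*(-(9 + sqrt(105))^(1/3) + 2*3^(1/3)/(9 + sqrt(105))^(1/3))/12)*cos(3^(1/6)*b*(6/(9 + sqrt(105))^(1/3) + 3^(2/3)*(9 + sqrt(105))^(1/3))/12) + C3*exp(3^(1/3)*b*(-(9 + sqrt(105))^(1/3) + 2*3^(1/3)/(9 + sqrt(105))^(1/3))/6) - 4*b + 4


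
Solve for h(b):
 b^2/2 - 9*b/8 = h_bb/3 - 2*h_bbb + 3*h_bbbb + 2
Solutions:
 h(b) = C1 + C4*exp(b/3) + b^4/8 + 39*b^3/16 + 219*b^2/8 + b*(C2 + C3*exp(b)^(1/3))


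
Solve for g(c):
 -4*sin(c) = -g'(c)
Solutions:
 g(c) = C1 - 4*cos(c)


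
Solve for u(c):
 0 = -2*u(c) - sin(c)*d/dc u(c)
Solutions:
 u(c) = C1*(cos(c) + 1)/(cos(c) - 1)


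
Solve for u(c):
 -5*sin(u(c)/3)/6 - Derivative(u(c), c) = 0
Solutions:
 5*c/6 + 3*log(cos(u(c)/3) - 1)/2 - 3*log(cos(u(c)/3) + 1)/2 = C1


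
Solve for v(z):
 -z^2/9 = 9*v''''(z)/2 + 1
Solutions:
 v(z) = C1 + C2*z + C3*z^2 + C4*z^3 - z^6/14580 - z^4/108


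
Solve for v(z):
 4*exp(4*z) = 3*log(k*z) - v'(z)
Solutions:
 v(z) = C1 + 3*z*log(k*z) - 3*z - exp(4*z)


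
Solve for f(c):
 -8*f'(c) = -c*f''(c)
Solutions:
 f(c) = C1 + C2*c^9


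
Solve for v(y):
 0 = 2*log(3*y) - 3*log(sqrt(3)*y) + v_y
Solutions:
 v(y) = C1 + y*log(y) - y - y*log(3)/2


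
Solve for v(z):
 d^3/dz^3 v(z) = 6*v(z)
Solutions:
 v(z) = C3*exp(6^(1/3)*z) + (C1*sin(2^(1/3)*3^(5/6)*z/2) + C2*cos(2^(1/3)*3^(5/6)*z/2))*exp(-6^(1/3)*z/2)


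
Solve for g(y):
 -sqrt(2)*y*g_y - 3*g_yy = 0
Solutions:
 g(y) = C1 + C2*erf(2^(3/4)*sqrt(3)*y/6)


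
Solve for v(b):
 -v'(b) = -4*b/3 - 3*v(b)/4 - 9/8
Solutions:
 v(b) = C1*exp(3*b/4) - 16*b/9 - 209/54


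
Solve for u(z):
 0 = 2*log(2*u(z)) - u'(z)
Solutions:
 -Integral(1/(log(_y) + log(2)), (_y, u(z)))/2 = C1 - z


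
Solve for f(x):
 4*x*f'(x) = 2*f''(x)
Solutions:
 f(x) = C1 + C2*erfi(x)


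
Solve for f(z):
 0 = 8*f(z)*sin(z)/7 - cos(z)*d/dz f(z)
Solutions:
 f(z) = C1/cos(z)^(8/7)


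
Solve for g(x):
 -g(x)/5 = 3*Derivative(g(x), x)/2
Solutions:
 g(x) = C1*exp(-2*x/15)


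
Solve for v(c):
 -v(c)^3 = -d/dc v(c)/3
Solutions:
 v(c) = -sqrt(2)*sqrt(-1/(C1 + 3*c))/2
 v(c) = sqrt(2)*sqrt(-1/(C1 + 3*c))/2


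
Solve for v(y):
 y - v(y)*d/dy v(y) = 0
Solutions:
 v(y) = -sqrt(C1 + y^2)
 v(y) = sqrt(C1 + y^2)


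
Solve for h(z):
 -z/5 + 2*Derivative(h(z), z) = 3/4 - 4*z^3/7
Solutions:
 h(z) = C1 - z^4/14 + z^2/20 + 3*z/8


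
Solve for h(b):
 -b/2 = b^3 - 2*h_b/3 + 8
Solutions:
 h(b) = C1 + 3*b^4/8 + 3*b^2/8 + 12*b


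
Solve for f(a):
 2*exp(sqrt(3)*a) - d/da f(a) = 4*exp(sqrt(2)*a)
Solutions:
 f(a) = C1 - 2*sqrt(2)*exp(sqrt(2)*a) + 2*sqrt(3)*exp(sqrt(3)*a)/3


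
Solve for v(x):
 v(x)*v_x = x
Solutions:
 v(x) = -sqrt(C1 + x^2)
 v(x) = sqrt(C1 + x^2)


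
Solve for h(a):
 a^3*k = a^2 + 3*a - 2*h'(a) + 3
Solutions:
 h(a) = C1 - a^4*k/8 + a^3/6 + 3*a^2/4 + 3*a/2


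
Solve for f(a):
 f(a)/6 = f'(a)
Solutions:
 f(a) = C1*exp(a/6)


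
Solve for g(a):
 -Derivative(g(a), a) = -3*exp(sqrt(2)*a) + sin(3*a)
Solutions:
 g(a) = C1 + 3*sqrt(2)*exp(sqrt(2)*a)/2 + cos(3*a)/3


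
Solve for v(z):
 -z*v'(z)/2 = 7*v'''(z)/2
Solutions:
 v(z) = C1 + Integral(C2*airyai(-7^(2/3)*z/7) + C3*airybi(-7^(2/3)*z/7), z)


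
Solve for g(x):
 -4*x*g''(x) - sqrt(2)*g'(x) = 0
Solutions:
 g(x) = C1 + C2*x^(1 - sqrt(2)/4)


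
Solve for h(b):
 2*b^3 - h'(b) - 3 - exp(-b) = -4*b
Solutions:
 h(b) = C1 + b^4/2 + 2*b^2 - 3*b + exp(-b)


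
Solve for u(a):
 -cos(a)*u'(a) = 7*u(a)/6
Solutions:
 u(a) = C1*(sin(a) - 1)^(7/12)/(sin(a) + 1)^(7/12)


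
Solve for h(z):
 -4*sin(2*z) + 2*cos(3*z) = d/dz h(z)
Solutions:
 h(z) = C1 + 2*sin(3*z)/3 + 2*cos(2*z)


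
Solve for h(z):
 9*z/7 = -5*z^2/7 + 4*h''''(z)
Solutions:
 h(z) = C1 + C2*z + C3*z^2 + C4*z^3 + z^6/2016 + 3*z^5/1120


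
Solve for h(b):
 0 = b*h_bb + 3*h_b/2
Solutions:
 h(b) = C1 + C2/sqrt(b)


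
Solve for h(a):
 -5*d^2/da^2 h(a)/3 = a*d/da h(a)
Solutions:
 h(a) = C1 + C2*erf(sqrt(30)*a/10)


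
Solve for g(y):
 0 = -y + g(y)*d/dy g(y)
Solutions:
 g(y) = -sqrt(C1 + y^2)
 g(y) = sqrt(C1 + y^2)


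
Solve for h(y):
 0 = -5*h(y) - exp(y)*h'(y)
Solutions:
 h(y) = C1*exp(5*exp(-y))


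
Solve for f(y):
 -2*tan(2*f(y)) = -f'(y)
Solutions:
 f(y) = -asin(C1*exp(4*y))/2 + pi/2
 f(y) = asin(C1*exp(4*y))/2


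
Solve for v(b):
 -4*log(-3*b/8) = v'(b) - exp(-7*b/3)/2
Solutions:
 v(b) = C1 - 4*b*log(-b) + 4*b*(-log(3) + 1 + 3*log(2)) - 3*exp(-7*b/3)/14


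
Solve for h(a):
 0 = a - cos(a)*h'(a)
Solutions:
 h(a) = C1 + Integral(a/cos(a), a)


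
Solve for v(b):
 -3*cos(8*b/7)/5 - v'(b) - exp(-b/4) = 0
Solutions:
 v(b) = C1 - 21*sin(8*b/7)/40 + 4*exp(-b/4)


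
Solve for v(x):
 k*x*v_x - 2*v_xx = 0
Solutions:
 v(x) = Piecewise((-sqrt(pi)*C1*erf(x*sqrt(-k)/2)/sqrt(-k) - C2, (k > 0) | (k < 0)), (-C1*x - C2, True))


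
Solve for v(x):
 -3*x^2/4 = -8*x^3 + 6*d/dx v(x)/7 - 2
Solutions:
 v(x) = C1 + 7*x^4/3 - 7*x^3/24 + 7*x/3


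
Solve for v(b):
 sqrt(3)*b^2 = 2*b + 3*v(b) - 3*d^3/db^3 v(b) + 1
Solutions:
 v(b) = C3*exp(b) + sqrt(3)*b^2/3 - 2*b/3 + (C1*sin(sqrt(3)*b/2) + C2*cos(sqrt(3)*b/2))*exp(-b/2) - 1/3


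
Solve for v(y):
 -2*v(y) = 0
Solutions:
 v(y) = 0


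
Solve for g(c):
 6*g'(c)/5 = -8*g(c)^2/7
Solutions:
 g(c) = 21/(C1 + 20*c)


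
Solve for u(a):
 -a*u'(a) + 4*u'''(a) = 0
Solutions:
 u(a) = C1 + Integral(C2*airyai(2^(1/3)*a/2) + C3*airybi(2^(1/3)*a/2), a)


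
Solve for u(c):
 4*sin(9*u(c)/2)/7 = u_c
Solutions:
 -4*c/7 + log(cos(9*u(c)/2) - 1)/9 - log(cos(9*u(c)/2) + 1)/9 = C1


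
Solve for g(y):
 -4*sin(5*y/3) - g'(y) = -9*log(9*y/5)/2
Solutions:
 g(y) = C1 + 9*y*log(y)/2 - 9*y*log(5)/2 - 9*y/2 + 9*y*log(3) + 12*cos(5*y/3)/5


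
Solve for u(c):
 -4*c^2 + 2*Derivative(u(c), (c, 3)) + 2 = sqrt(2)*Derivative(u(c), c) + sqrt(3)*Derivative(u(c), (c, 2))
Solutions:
 u(c) = C1 + C2*exp(c*(sqrt(3) + sqrt(3 + 8*sqrt(2)))/4) + C3*exp(c*(-sqrt(3 + 8*sqrt(2)) + sqrt(3))/4) - 2*sqrt(2)*c^3/3 + 2*sqrt(3)*c^2 - 8*c - 5*sqrt(2)*c


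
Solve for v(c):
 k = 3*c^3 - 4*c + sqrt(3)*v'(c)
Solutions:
 v(c) = C1 - sqrt(3)*c^4/4 + 2*sqrt(3)*c^2/3 + sqrt(3)*c*k/3


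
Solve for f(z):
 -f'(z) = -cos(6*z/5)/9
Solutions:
 f(z) = C1 + 5*sin(6*z/5)/54


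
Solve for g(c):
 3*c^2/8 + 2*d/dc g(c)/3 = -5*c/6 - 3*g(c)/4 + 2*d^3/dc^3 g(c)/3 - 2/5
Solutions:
 g(c) = C1*exp(-c*(8*18^(1/3)/(sqrt(5793) + 81)^(1/3) + 12^(1/3)*(sqrt(5793) + 81)^(1/3))/24)*sin(2^(1/3)*3^(1/6)*c*(-2^(1/3)*3^(2/3)*(sqrt(5793) + 81)^(1/3)/24 + (sqrt(5793) + 81)^(-1/3))) + C2*exp(-c*(8*18^(1/3)/(sqrt(5793) + 81)^(1/3) + 12^(1/3)*(sqrt(5793) + 81)^(1/3))/24)*cos(2^(1/3)*3^(1/6)*c*(-2^(1/3)*3^(2/3)*(sqrt(5793) + 81)^(1/3)/24 + (sqrt(5793) + 81)^(-1/3))) + C3*exp(c*(8*18^(1/3)/(sqrt(5793) + 81)^(1/3) + 12^(1/3)*(sqrt(5793) + 81)^(1/3))/12) - c^2/2 - 2*c/9 - 136/405


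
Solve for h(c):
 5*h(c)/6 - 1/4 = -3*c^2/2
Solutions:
 h(c) = 3/10 - 9*c^2/5


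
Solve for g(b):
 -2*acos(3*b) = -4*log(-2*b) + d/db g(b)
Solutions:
 g(b) = C1 + 4*b*log(-b) - 2*b*acos(3*b) - 4*b + 4*b*log(2) + 2*sqrt(1 - 9*b^2)/3


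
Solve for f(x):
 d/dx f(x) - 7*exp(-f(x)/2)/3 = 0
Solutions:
 f(x) = 2*log(C1 + 7*x/6)


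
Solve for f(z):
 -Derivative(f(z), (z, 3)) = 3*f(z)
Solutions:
 f(z) = C3*exp(-3^(1/3)*z) + (C1*sin(3^(5/6)*z/2) + C2*cos(3^(5/6)*z/2))*exp(3^(1/3)*z/2)


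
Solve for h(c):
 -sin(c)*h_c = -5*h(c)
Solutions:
 h(c) = C1*sqrt(cos(c) - 1)*(cos(c)^2 - 2*cos(c) + 1)/(sqrt(cos(c) + 1)*(cos(c)^2 + 2*cos(c) + 1))


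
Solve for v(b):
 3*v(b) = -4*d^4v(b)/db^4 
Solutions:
 v(b) = (C1*sin(3^(1/4)*b/2) + C2*cos(3^(1/4)*b/2))*exp(-3^(1/4)*b/2) + (C3*sin(3^(1/4)*b/2) + C4*cos(3^(1/4)*b/2))*exp(3^(1/4)*b/2)


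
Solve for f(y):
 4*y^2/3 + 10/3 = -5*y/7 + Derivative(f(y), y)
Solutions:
 f(y) = C1 + 4*y^3/9 + 5*y^2/14 + 10*y/3


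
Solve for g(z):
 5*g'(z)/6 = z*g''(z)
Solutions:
 g(z) = C1 + C2*z^(11/6)


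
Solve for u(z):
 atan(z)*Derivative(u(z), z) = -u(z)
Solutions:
 u(z) = C1*exp(-Integral(1/atan(z), z))


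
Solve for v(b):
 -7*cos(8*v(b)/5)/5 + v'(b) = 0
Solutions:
 -7*b/5 - 5*log(sin(8*v(b)/5) - 1)/16 + 5*log(sin(8*v(b)/5) + 1)/16 = C1


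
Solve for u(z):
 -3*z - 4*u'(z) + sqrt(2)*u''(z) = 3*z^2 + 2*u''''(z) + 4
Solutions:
 u(z) = C1 + C2*exp(3^(1/3)*z*(sqrt(2)*3^(1/3)/(sqrt(3)*sqrt(108 - sqrt(2))/2 + 9)^(1/3) + 2*(sqrt(3)*sqrt(108 - sqrt(2))/2 + 9)^(1/3))/12)*sin(z*(-3*sqrt(6)/(3*sqrt(3)*sqrt(108 - sqrt(2))/2 + 27)^(1/3) + 2*sqrt(3)*(3*sqrt(3)*sqrt(108 - sqrt(2))/2 + 27)^(1/3))/12) + C3*exp(3^(1/3)*z*(sqrt(2)*3^(1/3)/(sqrt(3)*sqrt(108 - sqrt(2))/2 + 9)^(1/3) + 2*(sqrt(3)*sqrt(108 - sqrt(2))/2 + 9)^(1/3))/12)*cos(z*(-3*sqrt(6)/(3*sqrt(3)*sqrt(108 - sqrt(2))/2 + 27)^(1/3) + 2*sqrt(3)*(3*sqrt(3)*sqrt(108 - sqrt(2))/2 + 27)^(1/3))/12) + C4*exp(-3^(1/3)*z*(sqrt(2)*3^(1/3)/(sqrt(3)*sqrt(108 - sqrt(2))/2 + 9)^(1/3) + 2*(sqrt(3)*sqrt(108 - sqrt(2))/2 + 9)^(1/3))/6) - z^3/4 - 3*z^2/8 - 3*sqrt(2)*z^2/16 - 19*z/16 - 3*sqrt(2)*z/16
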